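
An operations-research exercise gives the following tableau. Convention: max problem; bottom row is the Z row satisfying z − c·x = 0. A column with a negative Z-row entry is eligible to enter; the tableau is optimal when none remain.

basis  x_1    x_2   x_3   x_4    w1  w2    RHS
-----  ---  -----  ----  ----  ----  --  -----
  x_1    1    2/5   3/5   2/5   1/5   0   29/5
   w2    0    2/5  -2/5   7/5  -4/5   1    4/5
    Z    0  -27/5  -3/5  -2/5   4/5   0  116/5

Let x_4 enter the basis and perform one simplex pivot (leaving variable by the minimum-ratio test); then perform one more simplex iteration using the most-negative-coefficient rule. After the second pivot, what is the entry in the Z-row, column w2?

Ratio test on column x_4 — row 1: (29/5)/(2/5) = 29/2; row 2: (4/5)/(7/5) = 4/7. Minimum is 4/7 at row 2 (w2 leaves); pivot element 7/5.
Divide row 2 by 7/5; eliminate column x_4 from the other rows.
Second iteration: most negative Z-row entry is -37/7 in column x_2, so x_2 enters.
Ratio test on column x_2 — row 1: (39/7)/(2/7) = 39/2; row 2: (4/7)/(2/7) = 2. Minimum is 2 at row 2 (x_4 leaves); pivot element 2/7.
Divide row 2 by 2/7; eliminate column x_2 from the other rows.
After both pivots, the entry at the Z-row, column w2 is 27/2.

27/2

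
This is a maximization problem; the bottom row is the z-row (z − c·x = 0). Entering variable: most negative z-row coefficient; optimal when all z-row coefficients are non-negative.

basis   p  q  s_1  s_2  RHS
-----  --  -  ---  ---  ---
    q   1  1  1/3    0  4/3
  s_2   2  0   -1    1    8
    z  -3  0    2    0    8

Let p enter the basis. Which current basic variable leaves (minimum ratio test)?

Column p entries and ratios — q: (4/3)/1 = 4/3; s_2: 8/2 = 4.
Smallest ratio is 4/3 in the row of q, so q leaves.

q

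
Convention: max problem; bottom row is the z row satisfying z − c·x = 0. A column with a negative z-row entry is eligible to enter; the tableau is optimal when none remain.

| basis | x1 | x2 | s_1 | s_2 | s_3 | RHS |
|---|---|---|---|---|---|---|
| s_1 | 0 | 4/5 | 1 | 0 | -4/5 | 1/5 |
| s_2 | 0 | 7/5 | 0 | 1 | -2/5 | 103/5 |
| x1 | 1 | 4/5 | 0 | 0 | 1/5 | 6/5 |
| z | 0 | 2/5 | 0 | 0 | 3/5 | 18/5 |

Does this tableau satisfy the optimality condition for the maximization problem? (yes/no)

yes

Every z-row coefficient is ≥ 0, so the tableau is optimal.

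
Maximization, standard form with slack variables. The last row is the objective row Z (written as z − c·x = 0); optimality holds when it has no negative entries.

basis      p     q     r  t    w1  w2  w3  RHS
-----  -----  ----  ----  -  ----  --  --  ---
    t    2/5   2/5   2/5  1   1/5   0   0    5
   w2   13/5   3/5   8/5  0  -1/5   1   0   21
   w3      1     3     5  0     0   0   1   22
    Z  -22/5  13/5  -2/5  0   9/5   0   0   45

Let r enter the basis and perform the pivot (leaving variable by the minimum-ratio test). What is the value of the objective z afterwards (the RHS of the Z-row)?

1169/25

Ratio test on column r — row 1: 5/(2/5) = 25/2; row 2: 21/(8/5) = 105/8; row 3: 22/5 = 22/5. Minimum is 22/5 at row 3 (w3 leaves); pivot element 5.
Pivot on row 3; the Z-row RHS becomes 45 − (-2/5)·(22/5) = 1169/25.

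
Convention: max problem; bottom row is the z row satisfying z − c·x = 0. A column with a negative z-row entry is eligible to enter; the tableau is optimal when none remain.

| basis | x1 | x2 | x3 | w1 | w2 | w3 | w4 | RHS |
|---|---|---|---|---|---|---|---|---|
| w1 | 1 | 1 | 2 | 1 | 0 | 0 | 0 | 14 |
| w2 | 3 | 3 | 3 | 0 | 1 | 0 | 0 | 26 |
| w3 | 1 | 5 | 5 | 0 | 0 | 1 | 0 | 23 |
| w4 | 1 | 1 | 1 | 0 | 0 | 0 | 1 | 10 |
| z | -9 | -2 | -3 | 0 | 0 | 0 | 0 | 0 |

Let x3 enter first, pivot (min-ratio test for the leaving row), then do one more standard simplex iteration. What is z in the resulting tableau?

Ratio test on column x3 — row 1: 14/2 = 7; row 2: 26/3 = 26/3; row 3: 23/5 = 23/5; row 4: 10/1 = 10. Minimum is 23/5 at row 3 (w3 leaves); pivot element 5.
Pivot on row 3; the z-row RHS becomes 0 − (-3)·(23/5) = 69/5.
Next entering variable (most negative z-row entry -42/5): x1.
Ratio test on column x1 — row 1: (24/5)/(3/5) = 8; row 2: (61/5)/(12/5) = 61/12; row 3: (23/5)/(1/5) = 23; row 4: (27/5)/(4/5) = 27/4. Minimum is 61/12 at row 2 (w2 leaves); pivot element 12/5.
After the second pivot the z-row RHS is 69/5 − (-42/5)·(61/12) = 113/2.

113/2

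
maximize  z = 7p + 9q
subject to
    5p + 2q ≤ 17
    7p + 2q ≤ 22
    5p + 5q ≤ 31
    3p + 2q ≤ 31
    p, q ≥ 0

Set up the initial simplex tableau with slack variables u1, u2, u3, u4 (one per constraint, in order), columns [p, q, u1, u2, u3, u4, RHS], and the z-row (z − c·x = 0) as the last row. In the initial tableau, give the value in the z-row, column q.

-9

The z-row carries the negated objective coefficients: the q entry is -9.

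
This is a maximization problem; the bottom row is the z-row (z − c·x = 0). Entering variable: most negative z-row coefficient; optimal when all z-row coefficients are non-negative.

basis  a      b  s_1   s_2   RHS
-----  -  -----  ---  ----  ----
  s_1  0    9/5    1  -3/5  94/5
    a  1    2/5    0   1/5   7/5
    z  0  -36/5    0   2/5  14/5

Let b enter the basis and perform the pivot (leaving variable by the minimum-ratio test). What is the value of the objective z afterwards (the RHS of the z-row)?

Ratio test on column b — row 1: (94/5)/(9/5) = 94/9; row 2: (7/5)/(2/5) = 7/2. Minimum is 7/2 at row 2 (a leaves); pivot element 2/5.
Pivot on row 2; the z-row RHS becomes 14/5 − (-36/5)·(7/2) = 28.

28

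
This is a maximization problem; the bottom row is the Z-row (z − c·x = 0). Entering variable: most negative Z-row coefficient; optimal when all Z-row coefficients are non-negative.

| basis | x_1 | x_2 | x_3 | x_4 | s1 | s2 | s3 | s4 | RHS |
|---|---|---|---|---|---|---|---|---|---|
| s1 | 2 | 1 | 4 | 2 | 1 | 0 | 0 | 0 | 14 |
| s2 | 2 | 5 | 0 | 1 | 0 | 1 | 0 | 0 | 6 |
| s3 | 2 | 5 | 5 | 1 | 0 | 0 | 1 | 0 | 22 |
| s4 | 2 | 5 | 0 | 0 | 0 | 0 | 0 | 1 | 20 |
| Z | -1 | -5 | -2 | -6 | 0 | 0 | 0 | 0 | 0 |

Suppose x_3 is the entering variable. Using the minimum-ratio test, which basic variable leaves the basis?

s1

Column x_3 entries and ratios — s1: 14/4 = 7/2; s2: 0 ≤ 0, skip; s3: 22/5 = 22/5; s4: 0 ≤ 0, skip.
Smallest ratio is 7/2 in the row of s1, so s1 leaves.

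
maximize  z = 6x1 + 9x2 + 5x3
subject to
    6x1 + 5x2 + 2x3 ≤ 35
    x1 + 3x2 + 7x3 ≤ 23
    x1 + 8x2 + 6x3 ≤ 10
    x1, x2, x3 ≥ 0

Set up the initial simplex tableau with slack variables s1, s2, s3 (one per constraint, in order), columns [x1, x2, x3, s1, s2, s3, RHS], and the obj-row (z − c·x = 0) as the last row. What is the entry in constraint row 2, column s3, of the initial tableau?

0

Slack s3 belongs to constraint 3; its column is the unit vector e_3, so the entry in row 2 is 0.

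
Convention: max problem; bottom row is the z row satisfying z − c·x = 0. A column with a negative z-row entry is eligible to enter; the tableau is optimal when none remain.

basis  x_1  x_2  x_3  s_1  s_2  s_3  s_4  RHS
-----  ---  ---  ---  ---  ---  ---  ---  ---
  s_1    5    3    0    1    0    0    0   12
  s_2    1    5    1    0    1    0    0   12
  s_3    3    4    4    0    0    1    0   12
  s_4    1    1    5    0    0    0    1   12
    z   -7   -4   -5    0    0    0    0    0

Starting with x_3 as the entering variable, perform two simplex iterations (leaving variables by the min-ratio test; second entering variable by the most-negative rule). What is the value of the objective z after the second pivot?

204/11

Ratio test on column x_3 — row 1: entry 0 ≤ 0; row 2: 12/1 = 12; row 3: 12/4 = 3; row 4: 12/5 = 12/5. Minimum is 12/5 at row 4 (s_4 leaves); pivot element 5.
Pivot on row 4; the z-row RHS becomes 0 − (-5)·(12/5) = 12.
Next entering variable (most negative z-row entry -6): x_1.
Ratio test on column x_1 — row 1: 12/5 = 12/5; row 2: (48/5)/(4/5) = 12; row 3: (12/5)/(11/5) = 12/11; row 4: (12/5)/(1/5) = 12. Minimum is 12/11 at row 3 (s_3 leaves); pivot element 11/5.
After the second pivot the z-row RHS is 12 − (-6)·(12/11) = 204/11.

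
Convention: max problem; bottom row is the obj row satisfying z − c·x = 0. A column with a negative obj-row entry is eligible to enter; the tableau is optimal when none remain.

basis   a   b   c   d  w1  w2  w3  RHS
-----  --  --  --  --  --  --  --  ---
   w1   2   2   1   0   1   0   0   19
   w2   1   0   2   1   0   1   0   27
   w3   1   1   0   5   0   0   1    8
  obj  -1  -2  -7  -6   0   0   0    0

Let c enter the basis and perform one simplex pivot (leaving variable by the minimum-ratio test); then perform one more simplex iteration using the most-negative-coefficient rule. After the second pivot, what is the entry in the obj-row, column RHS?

197/2

Ratio test on column c — row 1: 19/1 = 19; row 2: 27/2 = 27/2; row 3: entry 0 ≤ 0. Minimum is 27/2 at row 2 (w2 leaves); pivot element 2.
Divide row 2 by 2; eliminate column c from the other rows.
Second iteration: most negative obj-row entry is -5/2 in column d, so d enters.
Ratio test on column d — row 1: entry -1/2 ≤ 0; row 2: (27/2)/(1/2) = 27; row 3: 8/5 = 8/5. Minimum is 8/5 at row 3 (w3 leaves); pivot element 5.
Divide row 3 by 5; eliminate column d from the other rows.
After both pivots, the entry at the obj-row, column RHS is 197/2.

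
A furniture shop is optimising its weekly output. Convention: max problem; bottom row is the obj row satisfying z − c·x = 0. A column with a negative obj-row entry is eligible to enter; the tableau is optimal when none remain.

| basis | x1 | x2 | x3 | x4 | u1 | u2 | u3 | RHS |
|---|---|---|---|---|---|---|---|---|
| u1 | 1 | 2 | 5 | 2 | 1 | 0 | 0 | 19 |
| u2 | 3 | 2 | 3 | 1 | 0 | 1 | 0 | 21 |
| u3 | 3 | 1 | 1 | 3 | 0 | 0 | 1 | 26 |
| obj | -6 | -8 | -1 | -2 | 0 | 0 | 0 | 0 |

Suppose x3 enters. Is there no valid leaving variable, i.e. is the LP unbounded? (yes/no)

no

Column x3 has positive entries in row(s) 1, 2, 3, so the ratio test bounds it — not unbounded.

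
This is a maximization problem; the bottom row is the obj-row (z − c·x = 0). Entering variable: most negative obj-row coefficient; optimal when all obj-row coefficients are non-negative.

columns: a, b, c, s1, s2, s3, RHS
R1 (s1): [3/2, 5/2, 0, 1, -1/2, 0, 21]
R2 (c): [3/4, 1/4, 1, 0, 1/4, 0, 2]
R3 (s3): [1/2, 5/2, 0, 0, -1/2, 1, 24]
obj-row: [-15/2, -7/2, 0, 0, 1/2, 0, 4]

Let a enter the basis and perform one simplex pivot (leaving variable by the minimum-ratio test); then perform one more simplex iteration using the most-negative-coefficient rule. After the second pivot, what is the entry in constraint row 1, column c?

Ratio test on column a — row 1: 21/(3/2) = 14; row 2: 2/(3/4) = 8/3; row 3: 24/(1/2) = 48. Minimum is 8/3 at row 2 (c leaves); pivot element 3/4.
Divide row 2 by 3/4; eliminate column a from the other rows.
Second iteration: most negative obj-row entry is -1 in column b, so b enters.
Ratio test on column b — row 1: 17/2 = 17/2; row 2: (8/3)/(1/3) = 8; row 3: (68/3)/(7/3) = 68/7. Minimum is 8 at row 2 (a leaves); pivot element 1/3.
Divide row 2 by 1/3; eliminate column b from the other rows.
After both pivots, the entry at constraint row 1, column c is -10.

-10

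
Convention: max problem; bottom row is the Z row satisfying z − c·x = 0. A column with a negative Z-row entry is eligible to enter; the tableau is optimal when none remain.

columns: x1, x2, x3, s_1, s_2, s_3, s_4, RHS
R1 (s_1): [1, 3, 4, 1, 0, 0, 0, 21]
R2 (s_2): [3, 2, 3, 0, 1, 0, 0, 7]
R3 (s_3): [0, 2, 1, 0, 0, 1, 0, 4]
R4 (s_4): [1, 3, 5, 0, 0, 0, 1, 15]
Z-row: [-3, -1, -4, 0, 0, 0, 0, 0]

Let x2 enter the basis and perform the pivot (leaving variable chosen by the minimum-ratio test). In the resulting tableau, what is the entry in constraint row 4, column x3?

Ratio test on column x2 — row 1: 21/3 = 7; row 2: 7/2 = 7/2; row 3: 4/2 = 2; row 4: 15/3 = 5. Minimum is 2 at row 3 (s_3 leaves); pivot element 2.
Divide row 3 by 2; eliminate column x2 from the other rows.
Row 4 update in column x3: 5 − 3·(1/2) = 7/2.

7/2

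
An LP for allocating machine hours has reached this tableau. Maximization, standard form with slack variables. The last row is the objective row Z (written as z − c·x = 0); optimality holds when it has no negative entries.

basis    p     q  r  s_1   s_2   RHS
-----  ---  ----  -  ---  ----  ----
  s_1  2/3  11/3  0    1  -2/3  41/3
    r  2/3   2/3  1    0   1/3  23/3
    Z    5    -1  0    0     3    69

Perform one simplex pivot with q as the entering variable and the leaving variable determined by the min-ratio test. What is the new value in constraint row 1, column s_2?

-2/11

Ratio test on column q — row 1: (41/3)/(11/3) = 41/11; row 2: (23/3)/(2/3) = 23/2. Minimum is 41/11 at row 1 (s_1 leaves); pivot element 11/3.
Divide row 1 by 11/3; eliminate column q from the other rows.
In the new row 1, the s_2 entry is the old entry divided by the pivot: (-2/3)/(11/3) = -2/11.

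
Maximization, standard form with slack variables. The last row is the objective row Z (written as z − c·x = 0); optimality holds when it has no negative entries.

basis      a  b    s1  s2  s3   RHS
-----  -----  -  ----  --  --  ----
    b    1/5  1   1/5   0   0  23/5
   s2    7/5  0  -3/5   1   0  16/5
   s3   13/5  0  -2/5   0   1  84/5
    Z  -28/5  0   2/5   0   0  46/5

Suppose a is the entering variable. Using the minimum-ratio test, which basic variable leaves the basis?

Column a entries and ratios — b: (23/5)/(1/5) = 23; s2: (16/5)/(7/5) = 16/7; s3: (84/5)/(13/5) = 84/13.
Smallest ratio is 16/7 in the row of s2, so s2 leaves.

s2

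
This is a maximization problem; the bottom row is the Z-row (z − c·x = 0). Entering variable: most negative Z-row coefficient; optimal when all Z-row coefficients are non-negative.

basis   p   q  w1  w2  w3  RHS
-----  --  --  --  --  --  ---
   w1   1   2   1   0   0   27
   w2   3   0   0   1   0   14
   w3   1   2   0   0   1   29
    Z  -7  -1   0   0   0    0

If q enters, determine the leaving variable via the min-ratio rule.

w1

Column q entries and ratios — w1: 27/2 = 27/2; w2: 0 ≤ 0, skip; w3: 29/2 = 29/2.
Smallest ratio is 27/2 in the row of w1, so w1 leaves.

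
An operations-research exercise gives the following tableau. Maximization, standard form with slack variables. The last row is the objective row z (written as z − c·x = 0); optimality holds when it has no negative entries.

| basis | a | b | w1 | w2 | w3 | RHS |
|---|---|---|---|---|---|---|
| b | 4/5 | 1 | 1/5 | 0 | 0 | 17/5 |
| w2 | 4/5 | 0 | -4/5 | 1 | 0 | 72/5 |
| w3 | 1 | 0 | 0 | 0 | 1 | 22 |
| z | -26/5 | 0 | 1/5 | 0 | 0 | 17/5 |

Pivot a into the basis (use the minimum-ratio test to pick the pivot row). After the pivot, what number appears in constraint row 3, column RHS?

Ratio test on column a — row 1: (17/5)/(4/5) = 17/4; row 2: (72/5)/(4/5) = 18; row 3: 22/1 = 22. Minimum is 17/4 at row 1 (b leaves); pivot element 4/5.
Divide row 1 by 4/5; eliminate column a from the other rows.
Row 3 update in column RHS: 22 − 1·(17/4) = 71/4.

71/4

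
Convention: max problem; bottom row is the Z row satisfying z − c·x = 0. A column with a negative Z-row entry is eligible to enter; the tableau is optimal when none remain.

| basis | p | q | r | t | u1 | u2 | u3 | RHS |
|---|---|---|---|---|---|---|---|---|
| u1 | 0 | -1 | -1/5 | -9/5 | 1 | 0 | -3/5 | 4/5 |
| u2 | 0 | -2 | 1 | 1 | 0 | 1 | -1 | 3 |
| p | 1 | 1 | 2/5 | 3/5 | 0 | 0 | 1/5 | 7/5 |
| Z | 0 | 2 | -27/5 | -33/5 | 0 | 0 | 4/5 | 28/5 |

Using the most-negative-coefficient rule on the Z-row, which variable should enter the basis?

t

Negative Z-row entries: r: -27/5, t: -33/5.
The most negative is -33/5 in column t, so t enters.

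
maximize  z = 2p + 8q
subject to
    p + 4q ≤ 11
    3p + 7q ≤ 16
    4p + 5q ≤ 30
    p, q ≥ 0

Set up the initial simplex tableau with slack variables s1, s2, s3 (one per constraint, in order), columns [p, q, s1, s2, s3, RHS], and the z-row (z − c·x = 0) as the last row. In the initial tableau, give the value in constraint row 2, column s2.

Slack s2 belongs to constraint 2; its column is the unit vector e_2, so the entry in row 2 is 1.

1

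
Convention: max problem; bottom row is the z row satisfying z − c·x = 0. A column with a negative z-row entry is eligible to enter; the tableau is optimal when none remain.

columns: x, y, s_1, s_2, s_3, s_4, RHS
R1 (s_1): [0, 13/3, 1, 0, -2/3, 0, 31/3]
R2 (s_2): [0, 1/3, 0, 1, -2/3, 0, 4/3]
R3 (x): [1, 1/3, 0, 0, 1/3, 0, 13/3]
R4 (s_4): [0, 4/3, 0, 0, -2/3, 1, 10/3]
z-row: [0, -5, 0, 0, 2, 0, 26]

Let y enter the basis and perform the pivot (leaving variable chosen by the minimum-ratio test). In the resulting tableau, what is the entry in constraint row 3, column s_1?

Ratio test on column y — row 1: (31/3)/(13/3) = 31/13; row 2: (4/3)/(1/3) = 4; row 3: (13/3)/(1/3) = 13; row 4: (10/3)/(4/3) = 5/2. Minimum is 31/13 at row 1 (s_1 leaves); pivot element 13/3.
Divide row 1 by 13/3; eliminate column y from the other rows.
Row 3 update in column s_1: 0 − (1/3)·(3/13) = -1/13.

-1/13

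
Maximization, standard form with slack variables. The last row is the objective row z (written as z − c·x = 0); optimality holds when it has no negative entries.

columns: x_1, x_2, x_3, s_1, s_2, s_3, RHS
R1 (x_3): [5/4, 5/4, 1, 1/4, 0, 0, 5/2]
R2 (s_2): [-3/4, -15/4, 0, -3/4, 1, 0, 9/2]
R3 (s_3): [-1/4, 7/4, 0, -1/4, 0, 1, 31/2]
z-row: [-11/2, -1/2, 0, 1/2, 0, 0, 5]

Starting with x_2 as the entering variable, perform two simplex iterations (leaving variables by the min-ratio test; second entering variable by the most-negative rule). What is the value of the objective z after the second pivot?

Ratio test on column x_2 — row 1: (5/2)/(5/4) = 2; row 2: entry -15/4 ≤ 0; row 3: (31/2)/(7/4) = 62/7. Minimum is 2 at row 1 (x_3 leaves); pivot element 5/4.
Pivot on row 1; the z-row RHS becomes 5 − (-1/2)·2 = 6.
Next entering variable (most negative z-row entry -5): x_1.
Ratio test on column x_1 — row 1: 2/1 = 2; row 2: 12/3 = 4; row 3: entry -2 ≤ 0. Minimum is 2 at row 1 (x_2 leaves); pivot element 1.
After the second pivot the z-row RHS is 6 − (-5)·2 = 16.

16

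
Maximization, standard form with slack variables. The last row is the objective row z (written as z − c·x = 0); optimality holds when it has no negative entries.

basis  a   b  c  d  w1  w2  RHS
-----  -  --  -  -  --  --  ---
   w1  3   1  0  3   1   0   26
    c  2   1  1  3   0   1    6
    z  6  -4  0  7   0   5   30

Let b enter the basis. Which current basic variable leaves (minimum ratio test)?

c

Column b entries and ratios — w1: 26/1 = 26; c: 6/1 = 6.
Smallest ratio is 6 in the row of c, so c leaves.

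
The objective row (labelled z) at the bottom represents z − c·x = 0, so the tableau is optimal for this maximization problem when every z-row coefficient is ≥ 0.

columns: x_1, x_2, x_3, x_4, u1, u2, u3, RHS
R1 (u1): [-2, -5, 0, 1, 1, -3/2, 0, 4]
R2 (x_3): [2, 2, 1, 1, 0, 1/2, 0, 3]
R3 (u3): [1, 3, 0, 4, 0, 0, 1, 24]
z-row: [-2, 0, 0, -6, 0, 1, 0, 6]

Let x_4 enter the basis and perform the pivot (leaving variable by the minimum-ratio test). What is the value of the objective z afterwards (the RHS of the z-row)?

24

Ratio test on column x_4 — row 1: 4/1 = 4; row 2: 3/1 = 3; row 3: 24/4 = 6. Minimum is 3 at row 2 (x_3 leaves); pivot element 1.
Pivot on row 2; the z-row RHS becomes 6 − (-6)·3 = 24.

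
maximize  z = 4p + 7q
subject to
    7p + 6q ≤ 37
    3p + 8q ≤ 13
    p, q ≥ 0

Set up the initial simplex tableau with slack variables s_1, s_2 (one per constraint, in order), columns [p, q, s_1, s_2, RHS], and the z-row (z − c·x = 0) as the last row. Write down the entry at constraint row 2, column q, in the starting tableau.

8

Constraint 2 has coefficient 8 on q.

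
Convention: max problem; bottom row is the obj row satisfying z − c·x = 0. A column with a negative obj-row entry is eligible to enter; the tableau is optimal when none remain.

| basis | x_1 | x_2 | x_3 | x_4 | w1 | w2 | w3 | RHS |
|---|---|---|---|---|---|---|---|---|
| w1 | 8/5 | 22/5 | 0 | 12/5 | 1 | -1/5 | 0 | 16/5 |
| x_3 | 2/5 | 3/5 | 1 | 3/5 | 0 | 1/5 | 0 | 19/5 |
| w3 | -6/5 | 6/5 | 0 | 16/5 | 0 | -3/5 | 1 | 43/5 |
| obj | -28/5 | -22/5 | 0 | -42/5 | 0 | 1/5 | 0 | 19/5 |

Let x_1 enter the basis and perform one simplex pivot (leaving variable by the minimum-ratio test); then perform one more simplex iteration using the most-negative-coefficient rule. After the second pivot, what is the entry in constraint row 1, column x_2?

Ratio test on column x_1 — row 1: (16/5)/(8/5) = 2; row 2: (19/5)/(2/5) = 19/2; row 3: entry -6/5 ≤ 0. Minimum is 2 at row 1 (w1 leaves); pivot element 8/5.
Divide row 1 by 8/5; eliminate column x_1 from the other rows.
Second iteration: most negative obj-row entry is -1/2 in column w2, so w2 enters.
Ratio test on column w2 — row 1: entry -1/8 ≤ 0; row 2: 3/(1/4) = 12; row 3: entry -3/4 ≤ 0. Minimum is 12 at row 2 (x_3 leaves); pivot element 1/4.
Divide row 2 by 1/4; eliminate column w2 from the other rows.
After both pivots, the entry at constraint row 1, column x_2 is 5/2.

5/2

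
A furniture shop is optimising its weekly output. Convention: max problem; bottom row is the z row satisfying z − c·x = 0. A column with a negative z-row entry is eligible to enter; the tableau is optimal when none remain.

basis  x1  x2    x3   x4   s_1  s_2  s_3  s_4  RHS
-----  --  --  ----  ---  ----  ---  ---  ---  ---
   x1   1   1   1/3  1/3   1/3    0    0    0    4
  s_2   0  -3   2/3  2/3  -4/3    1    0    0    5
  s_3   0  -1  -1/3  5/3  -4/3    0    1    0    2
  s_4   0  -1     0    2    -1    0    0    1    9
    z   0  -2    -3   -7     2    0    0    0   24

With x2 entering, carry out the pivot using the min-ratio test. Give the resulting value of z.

Ratio test on column x2 — row 1: 4/1 = 4; row 2: entry -3 ≤ 0; row 3: entry -1 ≤ 0; row 4: entry -1 ≤ 0. Minimum is 4 at row 1 (x1 leaves); pivot element 1.
Pivot on row 1; the z-row RHS becomes 24 − (-2)·4 = 32.

32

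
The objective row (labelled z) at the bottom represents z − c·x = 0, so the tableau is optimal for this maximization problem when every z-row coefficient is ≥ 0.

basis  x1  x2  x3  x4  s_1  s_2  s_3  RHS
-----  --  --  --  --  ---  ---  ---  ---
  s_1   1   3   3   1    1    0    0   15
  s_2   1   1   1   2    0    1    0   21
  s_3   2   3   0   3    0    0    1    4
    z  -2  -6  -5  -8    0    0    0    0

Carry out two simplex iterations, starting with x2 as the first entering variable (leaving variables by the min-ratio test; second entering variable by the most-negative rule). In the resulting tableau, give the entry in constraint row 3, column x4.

1

Ratio test on column x2 — row 1: 15/3 = 5; row 2: 21/1 = 21; row 3: 4/3 = 4/3. Minimum is 4/3 at row 3 (s_3 leaves); pivot element 3.
Divide row 3 by 3; eliminate column x2 from the other rows.
Second iteration: most negative z-row entry is -5 in column x3, so x3 enters.
Ratio test on column x3 — row 1: 11/3 = 11/3; row 2: (59/3)/1 = 59/3; row 3: entry 0 ≤ 0. Minimum is 11/3 at row 1 (s_1 leaves); pivot element 3.
Divide row 1 by 3; eliminate column x3 from the other rows.
After both pivots, the entry at constraint row 3, column x4 is 1.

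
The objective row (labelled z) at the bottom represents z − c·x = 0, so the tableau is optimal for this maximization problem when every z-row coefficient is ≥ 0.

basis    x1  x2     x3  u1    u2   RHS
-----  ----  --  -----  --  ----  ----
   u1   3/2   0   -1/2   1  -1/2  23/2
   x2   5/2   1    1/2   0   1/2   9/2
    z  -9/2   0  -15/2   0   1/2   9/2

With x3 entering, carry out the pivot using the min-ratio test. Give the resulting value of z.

72

Ratio test on column x3 — row 1: entry -1/2 ≤ 0; row 2: (9/2)/(1/2) = 9. Minimum is 9 at row 2 (x2 leaves); pivot element 1/2.
Pivot on row 2; the z-row RHS becomes 9/2 − (-15/2)·9 = 72.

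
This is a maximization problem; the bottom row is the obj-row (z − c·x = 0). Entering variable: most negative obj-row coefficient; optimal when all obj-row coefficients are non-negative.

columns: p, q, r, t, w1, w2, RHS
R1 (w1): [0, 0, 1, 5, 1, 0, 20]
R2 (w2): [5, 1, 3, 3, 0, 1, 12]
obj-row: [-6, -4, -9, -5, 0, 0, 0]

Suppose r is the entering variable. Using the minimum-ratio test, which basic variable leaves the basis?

Column r entries and ratios — w1: 20/1 = 20; w2: 12/3 = 4.
Smallest ratio is 4 in the row of w2, so w2 leaves.

w2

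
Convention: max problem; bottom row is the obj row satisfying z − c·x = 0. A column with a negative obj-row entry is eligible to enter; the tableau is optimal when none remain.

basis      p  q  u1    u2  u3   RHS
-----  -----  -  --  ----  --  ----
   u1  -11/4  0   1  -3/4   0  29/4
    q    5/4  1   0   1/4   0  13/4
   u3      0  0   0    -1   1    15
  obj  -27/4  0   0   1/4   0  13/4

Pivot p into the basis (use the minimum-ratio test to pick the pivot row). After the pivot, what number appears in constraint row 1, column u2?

-1/5

Ratio test on column p — row 1: entry -11/4 ≤ 0; row 2: (13/4)/(5/4) = 13/5; row 3: entry 0 ≤ 0. Minimum is 13/5 at row 2 (q leaves); pivot element 5/4.
Divide row 2 by 5/4; eliminate column p from the other rows.
Row 1 update in column u2: -3/4 − (-11/4)·(1/5) = -1/5.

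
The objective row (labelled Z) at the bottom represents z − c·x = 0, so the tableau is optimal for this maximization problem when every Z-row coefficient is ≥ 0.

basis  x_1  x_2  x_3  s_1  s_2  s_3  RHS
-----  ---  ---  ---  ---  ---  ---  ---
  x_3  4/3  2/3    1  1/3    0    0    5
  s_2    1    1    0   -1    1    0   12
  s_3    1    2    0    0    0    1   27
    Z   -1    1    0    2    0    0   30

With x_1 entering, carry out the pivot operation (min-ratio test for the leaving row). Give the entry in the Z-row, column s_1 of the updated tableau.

9/4

Ratio test on column x_1 — row 1: 5/(4/3) = 15/4; row 2: 12/1 = 12; row 3: 27/1 = 27. Minimum is 15/4 at row 1 (x_3 leaves); pivot element 4/3.
Divide row 1 by 4/3; eliminate column x_1 from the other rows.
Z-row update in column s_1: 2 − (-1)·(1/4) = 9/4.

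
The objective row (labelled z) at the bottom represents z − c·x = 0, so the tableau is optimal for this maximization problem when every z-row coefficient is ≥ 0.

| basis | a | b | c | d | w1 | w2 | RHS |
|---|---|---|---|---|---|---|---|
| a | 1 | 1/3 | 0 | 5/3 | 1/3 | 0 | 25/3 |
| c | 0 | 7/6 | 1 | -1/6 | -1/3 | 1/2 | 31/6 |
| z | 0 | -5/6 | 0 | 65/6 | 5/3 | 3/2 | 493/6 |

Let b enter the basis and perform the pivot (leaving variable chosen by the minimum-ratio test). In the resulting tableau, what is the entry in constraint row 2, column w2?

Ratio test on column b — row 1: (25/3)/(1/3) = 25; row 2: (31/6)/(7/6) = 31/7. Minimum is 31/7 at row 2 (c leaves); pivot element 7/6.
Divide row 2 by 7/6; eliminate column b from the other rows.
In the new row 2, the w2 entry is the old entry divided by the pivot: (1/2)/(7/6) = 3/7.

3/7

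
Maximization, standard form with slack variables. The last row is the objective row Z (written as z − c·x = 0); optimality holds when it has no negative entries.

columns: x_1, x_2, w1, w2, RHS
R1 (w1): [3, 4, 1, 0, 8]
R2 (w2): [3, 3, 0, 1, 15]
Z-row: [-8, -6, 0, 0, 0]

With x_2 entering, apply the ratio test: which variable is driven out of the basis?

w1

Column x_2 entries and ratios — w1: 8/4 = 2; w2: 15/3 = 5.
Smallest ratio is 2 in the row of w1, so w1 leaves.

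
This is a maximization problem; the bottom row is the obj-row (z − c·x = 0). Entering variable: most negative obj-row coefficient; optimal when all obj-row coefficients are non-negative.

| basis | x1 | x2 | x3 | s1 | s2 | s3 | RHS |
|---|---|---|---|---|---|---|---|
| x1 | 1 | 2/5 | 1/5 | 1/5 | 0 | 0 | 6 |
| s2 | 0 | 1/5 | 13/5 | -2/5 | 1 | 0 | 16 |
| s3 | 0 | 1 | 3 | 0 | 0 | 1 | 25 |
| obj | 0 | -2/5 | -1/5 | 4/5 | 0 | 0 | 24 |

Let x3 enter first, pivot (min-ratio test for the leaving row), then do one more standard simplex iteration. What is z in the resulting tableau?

57/2

Ratio test on column x3 — row 1: 6/(1/5) = 30; row 2: 16/(13/5) = 80/13; row 3: 25/3 = 25/3. Minimum is 80/13 at row 2 (s2 leaves); pivot element 13/5.
Pivot on row 2; the obj-row RHS becomes 24 − (-1/5)·(80/13) = 328/13.
Next entering variable (most negative obj-row entry -5/13): x2.
Ratio test on column x2 — row 1: (62/13)/(5/13) = 62/5; row 2: (80/13)/(1/13) = 80; row 3: (85/13)/(10/13) = 17/2. Minimum is 17/2 at row 3 (s3 leaves); pivot element 10/13.
After the second pivot the obj-row RHS is 328/13 − (-5/13)·(17/2) = 57/2.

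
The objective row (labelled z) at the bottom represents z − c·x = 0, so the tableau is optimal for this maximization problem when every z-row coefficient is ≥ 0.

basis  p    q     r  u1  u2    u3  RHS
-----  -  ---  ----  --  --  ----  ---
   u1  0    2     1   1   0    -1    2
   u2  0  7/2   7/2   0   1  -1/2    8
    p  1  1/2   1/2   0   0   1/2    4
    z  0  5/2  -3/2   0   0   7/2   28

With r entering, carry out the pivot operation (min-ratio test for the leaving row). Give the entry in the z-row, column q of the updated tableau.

Ratio test on column r — row 1: 2/1 = 2; row 2: 8/(7/2) = 16/7; row 3: 4/(1/2) = 8. Minimum is 2 at row 1 (u1 leaves); pivot element 1.
Divide row 1 by 1; eliminate column r from the other rows.
z-row update in column q: 5/2 − (-3/2)·2 = 11/2.

11/2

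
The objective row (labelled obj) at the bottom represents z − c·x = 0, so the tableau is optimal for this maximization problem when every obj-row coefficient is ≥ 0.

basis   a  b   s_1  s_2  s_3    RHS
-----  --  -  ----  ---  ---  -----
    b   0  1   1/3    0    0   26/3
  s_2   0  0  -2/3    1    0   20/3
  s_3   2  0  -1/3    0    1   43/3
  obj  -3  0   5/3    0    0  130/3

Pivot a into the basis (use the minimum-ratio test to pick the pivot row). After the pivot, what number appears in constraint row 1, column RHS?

26/3

Ratio test on column a — row 1: entry 0 ≤ 0; row 2: entry 0 ≤ 0; row 3: (43/3)/2 = 43/6. Minimum is 43/6 at row 3 (s_3 leaves); pivot element 2.
Divide row 3 by 2; eliminate column a from the other rows.
Row 1 update in column RHS: 26/3 − 0·(43/6) = 26/3.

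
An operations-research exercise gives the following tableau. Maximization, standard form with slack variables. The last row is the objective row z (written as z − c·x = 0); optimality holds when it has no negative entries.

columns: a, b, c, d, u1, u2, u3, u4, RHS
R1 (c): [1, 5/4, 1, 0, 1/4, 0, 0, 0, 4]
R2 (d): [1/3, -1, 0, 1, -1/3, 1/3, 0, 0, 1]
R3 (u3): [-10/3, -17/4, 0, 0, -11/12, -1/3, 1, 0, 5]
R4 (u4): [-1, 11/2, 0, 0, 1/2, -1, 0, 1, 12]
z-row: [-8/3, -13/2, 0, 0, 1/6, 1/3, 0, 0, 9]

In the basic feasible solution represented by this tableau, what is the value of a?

a is not in the basis, so in the current basic feasible solution a = 0.

0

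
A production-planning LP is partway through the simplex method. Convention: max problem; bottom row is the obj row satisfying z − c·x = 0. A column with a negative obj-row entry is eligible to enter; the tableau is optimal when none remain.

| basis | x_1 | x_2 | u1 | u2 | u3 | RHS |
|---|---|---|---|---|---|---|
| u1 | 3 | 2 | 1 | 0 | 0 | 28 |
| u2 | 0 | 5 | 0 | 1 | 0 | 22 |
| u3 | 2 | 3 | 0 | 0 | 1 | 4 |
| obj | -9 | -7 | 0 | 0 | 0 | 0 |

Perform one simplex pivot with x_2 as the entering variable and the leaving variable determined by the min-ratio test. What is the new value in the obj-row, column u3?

7/3

Ratio test on column x_2 — row 1: 28/2 = 14; row 2: 22/5 = 22/5; row 3: 4/3 = 4/3. Minimum is 4/3 at row 3 (u3 leaves); pivot element 3.
Divide row 3 by 3; eliminate column x_2 from the other rows.
obj-row update in column u3: 0 − (-7)·(1/3) = 7/3.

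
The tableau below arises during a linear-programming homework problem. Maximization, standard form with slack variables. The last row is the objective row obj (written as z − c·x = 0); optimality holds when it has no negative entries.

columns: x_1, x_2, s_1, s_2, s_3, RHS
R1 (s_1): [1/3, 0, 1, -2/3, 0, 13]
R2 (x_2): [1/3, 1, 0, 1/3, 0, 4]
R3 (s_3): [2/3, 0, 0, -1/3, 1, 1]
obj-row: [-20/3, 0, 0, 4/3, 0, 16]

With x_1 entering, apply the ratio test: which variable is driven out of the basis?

s_3

Column x_1 entries and ratios — s_1: 13/(1/3) = 39; x_2: 4/(1/3) = 12; s_3: 1/(2/3) = 3/2.
Smallest ratio is 3/2 in the row of s_3, so s_3 leaves.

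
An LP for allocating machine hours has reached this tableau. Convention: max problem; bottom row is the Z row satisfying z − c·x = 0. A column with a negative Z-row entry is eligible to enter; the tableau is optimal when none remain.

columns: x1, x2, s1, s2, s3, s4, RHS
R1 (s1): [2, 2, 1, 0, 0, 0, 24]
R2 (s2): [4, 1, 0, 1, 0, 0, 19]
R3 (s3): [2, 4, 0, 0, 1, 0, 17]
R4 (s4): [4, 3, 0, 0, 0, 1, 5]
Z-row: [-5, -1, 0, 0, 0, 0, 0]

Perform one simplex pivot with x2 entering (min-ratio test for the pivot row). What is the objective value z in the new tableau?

Ratio test on column x2 — row 1: 24/2 = 12; row 2: 19/1 = 19; row 3: 17/4 = 17/4; row 4: 5/3 = 5/3. Minimum is 5/3 at row 4 (s4 leaves); pivot element 3.
Pivot on row 4; the Z-row RHS becomes 0 − (-1)·(5/3) = 5/3.

5/3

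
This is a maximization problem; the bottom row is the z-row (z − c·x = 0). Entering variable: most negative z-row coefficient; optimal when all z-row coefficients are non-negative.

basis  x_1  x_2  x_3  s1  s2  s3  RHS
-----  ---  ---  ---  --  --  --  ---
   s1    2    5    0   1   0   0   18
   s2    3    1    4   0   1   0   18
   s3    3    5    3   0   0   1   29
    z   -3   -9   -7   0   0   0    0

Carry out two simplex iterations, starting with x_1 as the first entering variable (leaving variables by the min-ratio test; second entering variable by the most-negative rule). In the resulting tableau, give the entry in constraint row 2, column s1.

-1/13

Ratio test on column x_1 — row 1: 18/2 = 9; row 2: 18/3 = 6; row 3: 29/3 = 29/3. Minimum is 6 at row 2 (s2 leaves); pivot element 3.
Divide row 2 by 3; eliminate column x_1 from the other rows.
Second iteration: most negative z-row entry is -8 in column x_2, so x_2 enters.
Ratio test on column x_2 — row 1: 6/(13/3) = 18/13; row 2: 6/(1/3) = 18; row 3: 11/4 = 11/4. Minimum is 18/13 at row 1 (s1 leaves); pivot element 13/3.
Divide row 1 by 13/3; eliminate column x_2 from the other rows.
After both pivots, the entry at constraint row 2, column s1 is -1/13.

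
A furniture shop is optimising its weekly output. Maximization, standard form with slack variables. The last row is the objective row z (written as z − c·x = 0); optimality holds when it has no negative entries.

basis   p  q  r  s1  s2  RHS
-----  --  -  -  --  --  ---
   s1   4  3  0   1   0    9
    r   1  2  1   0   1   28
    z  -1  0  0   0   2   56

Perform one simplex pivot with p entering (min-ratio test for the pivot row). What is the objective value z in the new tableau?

233/4

Ratio test on column p — row 1: 9/4 = 9/4; row 2: 28/1 = 28. Minimum is 9/4 at row 1 (s1 leaves); pivot element 4.
Pivot on row 1; the z-row RHS becomes 56 − (-1)·(9/4) = 233/4.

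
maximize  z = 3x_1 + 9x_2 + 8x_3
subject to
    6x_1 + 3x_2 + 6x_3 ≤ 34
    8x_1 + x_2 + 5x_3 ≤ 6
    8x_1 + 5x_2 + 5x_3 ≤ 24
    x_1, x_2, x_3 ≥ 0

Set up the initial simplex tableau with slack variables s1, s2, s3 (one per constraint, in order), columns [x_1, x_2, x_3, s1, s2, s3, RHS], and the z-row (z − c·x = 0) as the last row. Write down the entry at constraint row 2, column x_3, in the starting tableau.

Constraint 2 has coefficient 5 on x_3.

5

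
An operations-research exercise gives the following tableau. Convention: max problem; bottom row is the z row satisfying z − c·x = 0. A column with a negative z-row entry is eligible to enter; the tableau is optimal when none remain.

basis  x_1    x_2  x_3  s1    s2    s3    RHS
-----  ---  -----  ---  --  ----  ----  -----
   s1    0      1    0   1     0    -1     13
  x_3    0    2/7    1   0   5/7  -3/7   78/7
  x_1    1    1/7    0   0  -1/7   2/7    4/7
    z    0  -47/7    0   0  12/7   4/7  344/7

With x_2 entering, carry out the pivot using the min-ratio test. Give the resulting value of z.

76

Ratio test on column x_2 — row 1: 13/1 = 13; row 2: (78/7)/(2/7) = 39; row 3: (4/7)/(1/7) = 4. Minimum is 4 at row 3 (x_1 leaves); pivot element 1/7.
Pivot on row 3; the z-row RHS becomes 344/7 − (-47/7)·4 = 76.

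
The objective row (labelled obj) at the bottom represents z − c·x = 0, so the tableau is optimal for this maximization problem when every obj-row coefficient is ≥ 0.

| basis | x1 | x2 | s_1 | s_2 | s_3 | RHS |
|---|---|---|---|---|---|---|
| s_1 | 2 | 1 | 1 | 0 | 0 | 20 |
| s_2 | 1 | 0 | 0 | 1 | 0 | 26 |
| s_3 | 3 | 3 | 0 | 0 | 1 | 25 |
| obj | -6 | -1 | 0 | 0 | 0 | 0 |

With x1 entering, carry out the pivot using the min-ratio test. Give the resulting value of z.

50

Ratio test on column x1 — row 1: 20/2 = 10; row 2: 26/1 = 26; row 3: 25/3 = 25/3. Minimum is 25/3 at row 3 (s_3 leaves); pivot element 3.
Pivot on row 3; the obj-row RHS becomes 0 − (-6)·(25/3) = 50.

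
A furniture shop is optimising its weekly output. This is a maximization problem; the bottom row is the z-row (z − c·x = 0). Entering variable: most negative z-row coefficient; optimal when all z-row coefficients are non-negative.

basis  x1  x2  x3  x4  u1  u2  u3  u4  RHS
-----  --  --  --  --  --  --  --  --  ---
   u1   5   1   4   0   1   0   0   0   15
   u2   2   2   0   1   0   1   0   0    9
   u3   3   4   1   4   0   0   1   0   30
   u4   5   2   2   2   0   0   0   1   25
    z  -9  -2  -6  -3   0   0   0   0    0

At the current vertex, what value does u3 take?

u3 is basic (row 3); its value is the RHS of that row, 30.

30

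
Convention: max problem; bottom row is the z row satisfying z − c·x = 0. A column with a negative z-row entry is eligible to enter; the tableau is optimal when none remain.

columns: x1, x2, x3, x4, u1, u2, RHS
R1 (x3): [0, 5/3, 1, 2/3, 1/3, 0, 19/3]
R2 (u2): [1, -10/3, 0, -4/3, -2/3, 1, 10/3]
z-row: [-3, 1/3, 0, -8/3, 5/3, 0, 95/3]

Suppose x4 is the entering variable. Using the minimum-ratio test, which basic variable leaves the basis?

x3

Column x4 entries and ratios — x3: (19/3)/(2/3) = 19/2; u2: -4/3 ≤ 0, skip.
Smallest ratio is 19/2 in the row of x3, so x3 leaves.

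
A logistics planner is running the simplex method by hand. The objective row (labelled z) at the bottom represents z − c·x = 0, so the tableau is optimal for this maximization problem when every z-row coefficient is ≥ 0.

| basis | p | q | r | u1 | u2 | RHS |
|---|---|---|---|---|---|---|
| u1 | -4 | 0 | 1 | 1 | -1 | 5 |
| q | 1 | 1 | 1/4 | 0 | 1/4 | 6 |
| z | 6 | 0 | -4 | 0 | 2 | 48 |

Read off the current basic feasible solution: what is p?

0

p is not in the basis, so in the current basic feasible solution p = 0.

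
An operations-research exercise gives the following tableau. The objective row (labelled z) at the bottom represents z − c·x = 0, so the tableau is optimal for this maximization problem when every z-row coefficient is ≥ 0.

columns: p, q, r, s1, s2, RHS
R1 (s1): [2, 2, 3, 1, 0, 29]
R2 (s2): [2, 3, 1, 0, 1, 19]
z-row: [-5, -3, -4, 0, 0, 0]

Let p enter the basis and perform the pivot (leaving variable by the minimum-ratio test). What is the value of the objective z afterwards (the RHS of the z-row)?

95/2

Ratio test on column p — row 1: 29/2 = 29/2; row 2: 19/2 = 19/2. Minimum is 19/2 at row 2 (s2 leaves); pivot element 2.
Pivot on row 2; the z-row RHS becomes 0 − (-5)·(19/2) = 95/2.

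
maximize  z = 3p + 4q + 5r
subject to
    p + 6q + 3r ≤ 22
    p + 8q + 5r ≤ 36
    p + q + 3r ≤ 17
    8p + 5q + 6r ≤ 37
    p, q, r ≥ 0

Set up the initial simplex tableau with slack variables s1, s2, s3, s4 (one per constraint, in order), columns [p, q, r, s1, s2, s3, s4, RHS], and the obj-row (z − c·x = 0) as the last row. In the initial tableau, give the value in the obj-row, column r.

-5

The obj-row carries the negated objective coefficients: the r entry is -5.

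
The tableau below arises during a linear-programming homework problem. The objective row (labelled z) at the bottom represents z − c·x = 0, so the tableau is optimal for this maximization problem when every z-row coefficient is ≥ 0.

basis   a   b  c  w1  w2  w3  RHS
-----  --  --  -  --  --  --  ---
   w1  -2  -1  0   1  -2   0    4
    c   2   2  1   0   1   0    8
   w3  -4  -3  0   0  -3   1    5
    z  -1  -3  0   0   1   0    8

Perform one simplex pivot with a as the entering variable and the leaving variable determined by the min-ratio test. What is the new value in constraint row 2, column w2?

1/2

Ratio test on column a — row 1: entry -2 ≤ 0; row 2: 8/2 = 4; row 3: entry -4 ≤ 0. Minimum is 4 at row 2 (c leaves); pivot element 2.
Divide row 2 by 2; eliminate column a from the other rows.
In the new row 2, the w2 entry is the old entry divided by the pivot: 1/2 = 1/2.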